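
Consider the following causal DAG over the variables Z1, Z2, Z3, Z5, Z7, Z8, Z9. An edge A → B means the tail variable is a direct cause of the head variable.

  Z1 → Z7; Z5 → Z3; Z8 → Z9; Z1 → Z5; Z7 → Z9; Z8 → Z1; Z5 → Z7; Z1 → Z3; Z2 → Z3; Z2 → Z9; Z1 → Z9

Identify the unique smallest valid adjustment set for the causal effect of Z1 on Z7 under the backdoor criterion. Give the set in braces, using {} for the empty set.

Variables eligible for adjustment (non-descendants of Z1, excluding Z1 and Z7): {Z2, Z8}.
Backdoor paths from Z1 to Z7:
  P1: Z1 <- Z8 -> Z9 <- Z2 -> Z3 <- Z5 -> Z7
  P2: Z1 <- Z8 -> Z9 <- Z7
Each backdoor path contains an unconditioned collider, so every path is already blocked with the empty conditioning set:
  P1: blocked at collider Z9 (neither it nor any descendant is in the conditioning set).
  P2: blocked at collider Z9 (neither it nor any descendant is in the conditioning set).
The empty set is therefore the unique smallest valid set.

{}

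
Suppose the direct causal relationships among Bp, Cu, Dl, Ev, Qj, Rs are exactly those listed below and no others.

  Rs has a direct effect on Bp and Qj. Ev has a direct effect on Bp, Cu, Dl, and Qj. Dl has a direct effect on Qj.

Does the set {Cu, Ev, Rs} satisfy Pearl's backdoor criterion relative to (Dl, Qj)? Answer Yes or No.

Yes

Backdoor paths from Dl to Qj (paths whose first edge points into Dl):
  P1: Dl <- Ev -> Bp <- Rs -> Qj
  P2: Dl <- Ev -> Qj
Condition 1 (no descendant of Dl in the set): holds — descendants of Dl are {Qj}; none are in {Cu, Ev, Rs}.
Condition 2 (every backdoor path blocked by {Cu, Ev, Rs}):
  P1: blocked at fork node Ev ∈ conditioning set.
  P2: blocked at fork node Ev ∈ conditioning set.
{Cu, Ev, Rs} satisfies the backdoor criterion.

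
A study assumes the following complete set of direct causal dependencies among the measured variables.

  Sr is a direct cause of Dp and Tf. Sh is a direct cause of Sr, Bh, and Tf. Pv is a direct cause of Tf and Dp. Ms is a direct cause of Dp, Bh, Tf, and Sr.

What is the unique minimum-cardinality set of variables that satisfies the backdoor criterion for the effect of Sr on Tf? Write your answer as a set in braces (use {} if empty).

Variables eligible for adjustment (non-descendants of Sr, excluding Sr and Tf): {Bh, Ms, Pv, Sh}.
Backdoor paths from Sr to Tf:
  P1: Sr <- Sh -> Bh <- Ms -> Tf
  P2: Sr <- Sh -> Bh <- Ms -> Dp <- Pv -> Tf
  P3: Sr <- Sh -> Tf
  P4: Sr <- Ms -> Bh <- Sh -> Tf
  P5: Sr <- Ms -> Tf
  P6: Sr <- Ms -> Dp <- Pv -> Tf
The empty set is not sufficient: P3 (Sr <- Sh -> Tf) has no collider blocking it and no conditioned non-collider, so it is open.
Try {Ms, Sh}:
  P1: blocked at fork node Sh ∈ conditioning set.
  P2: blocked at fork node Sh ∈ conditioning set.
  P3: blocked at fork node Sh ∈ conditioning set.
  P4: blocked at fork node Ms ∈ conditioning set.
  P5: blocked at fork node Ms ∈ conditioning set.
  P6: blocked at fork node Ms ∈ conditioning set.
{Ms, Sh} contains no descendant of Sr and blocks every backdoor path.
Every element of {Ms, Sh} is needed (dropping Ms leaves P5 open; dropping Sh leaves P3 open), so no proper subset is valid.
Among all size-2 subsets of the eligible variables, only {Ms, Sh} blocks every backdoor path, so it is the unique smallest valid adjustment set.

{Ms, Sh}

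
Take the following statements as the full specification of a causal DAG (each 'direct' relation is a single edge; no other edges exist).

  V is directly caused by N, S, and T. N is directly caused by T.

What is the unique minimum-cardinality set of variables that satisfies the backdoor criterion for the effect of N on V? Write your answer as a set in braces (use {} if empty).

Variables eligible for adjustment (non-descendants of N, excluding N and V): {S, T}.
Backdoor paths from N to V:
  P1: N <- T -> V
The empty set is not sufficient: P1 (N <- T -> V) has no collider blocking it and no conditioned non-collider, so it is open.
Try {T}:
  P1: blocked at fork node T ∈ conditioning set.
{T} contains no descendant of N and blocks every backdoor path.
No other singleton works — e.g. {S} leaves P1 open — so {T} is the unique smallest valid adjustment set.

{T}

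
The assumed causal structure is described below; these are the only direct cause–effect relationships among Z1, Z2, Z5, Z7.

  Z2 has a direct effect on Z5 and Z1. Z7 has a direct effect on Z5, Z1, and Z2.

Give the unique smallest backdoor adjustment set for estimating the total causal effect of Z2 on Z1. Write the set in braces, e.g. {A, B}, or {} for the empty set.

{Z7}

Variables eligible for adjustment (non-descendants of Z2, excluding Z2 and Z1): {Z7}.
Backdoor paths from Z2 to Z1:
  P1: Z2 <- Z7 -> Z1
The empty set is not sufficient: P1 (Z2 <- Z7 -> Z1) has no collider blocking it and no conditioned non-collider, so it is open.
Try {Z7}:
  P1: blocked at fork node Z7 ∈ conditioning set.
{Z7} contains no descendant of Z2 and blocks every backdoor path.
{Z7} is the unique smallest valid adjustment set.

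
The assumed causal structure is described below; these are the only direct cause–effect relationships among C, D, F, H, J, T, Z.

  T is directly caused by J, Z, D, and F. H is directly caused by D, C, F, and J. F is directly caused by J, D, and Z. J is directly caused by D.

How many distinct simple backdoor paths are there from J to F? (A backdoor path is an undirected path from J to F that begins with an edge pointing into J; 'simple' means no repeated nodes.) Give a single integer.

4

A backdoor path from J to F is any simple undirected path whose first edge points into J (i.e. leaves J via a parent).
Parents of J: {D}.
Enumerating:
  P1: J <- D -> F
  P2: J <- D -> T <- Z -> F
  P3: J <- D -> T <- F
  P4: J <- D -> H <- F
That exhausts the simple backdoor paths. Count: 4.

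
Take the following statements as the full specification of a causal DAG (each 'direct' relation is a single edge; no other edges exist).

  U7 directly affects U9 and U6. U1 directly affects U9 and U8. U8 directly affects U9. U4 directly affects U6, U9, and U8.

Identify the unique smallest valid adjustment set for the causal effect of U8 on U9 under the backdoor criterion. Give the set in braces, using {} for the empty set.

{U1, U4}

Variables eligible for adjustment (non-descendants of U8, excluding U8 and U9): {U1, U4, U6, U7}.
Backdoor paths from U8 to U9:
  P1: U8 <- U4 -> U6 <- U7 -> U9
  P2: U8 <- U4 -> U9
  P3: U8 <- U1 -> U9
The empty set is not sufficient: P2 (U8 <- U4 -> U9) has no collider blocking it and no conditioned non-collider, so it is open.
Try {U1, U4}:
  P1: blocked at fork node U4 ∈ conditioning set.
  P2: blocked at fork node U4 ∈ conditioning set.
  P3: blocked at fork node U1 ∈ conditioning set.
{U1, U4} contains no descendant of U8 and blocks every backdoor path.
Every element of {U1, U4} is needed (dropping U1 leaves P3 open; dropping U4 leaves P2 open), so no proper subset is valid.
Among all size-2 subsets of the eligible variables, only {U1, U4} blocks every backdoor path, so it is the unique smallest valid adjustment set.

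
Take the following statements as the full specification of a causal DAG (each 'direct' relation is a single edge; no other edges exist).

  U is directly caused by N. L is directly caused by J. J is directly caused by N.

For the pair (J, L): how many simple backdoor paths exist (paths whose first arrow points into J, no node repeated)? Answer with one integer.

A backdoor path from J to L is any simple undirected path whose first edge points into J (i.e. leaves J via a parent).
Parents of J: {N}.
No simple path from any parent of J reaches L without revisiting J, so there are no backdoor paths.

0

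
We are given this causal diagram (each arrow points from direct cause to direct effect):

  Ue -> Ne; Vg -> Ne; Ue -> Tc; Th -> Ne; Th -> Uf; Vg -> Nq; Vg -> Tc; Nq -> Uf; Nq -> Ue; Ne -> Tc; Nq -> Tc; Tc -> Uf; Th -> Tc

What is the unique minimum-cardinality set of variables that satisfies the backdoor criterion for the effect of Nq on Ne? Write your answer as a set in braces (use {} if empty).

Variables eligible for adjustment (non-descendants of Nq, excluding Nq and Ne): {Th, Vg}.
Backdoor paths from Nq to Ne:
  P1: Nq <- Vg -> Ne
  P2: Nq <- Vg -> Tc <- Th -> Ne
  P3: Nq <- Vg -> Tc <- Ue -> Ne
  P4: Nq <- Vg -> Tc <- Ne
  P5: Nq <- Vg -> Tc -> Uf <- Th -> Ne
The empty set is not sufficient: P1 (Nq <- Vg -> Ne) has no collider blocking it and no conditioned non-collider, so it is open.
Try {Vg}:
  P1: blocked at fork node Vg ∈ conditioning set.
  P2: blocked at fork node Vg ∈ conditioning set.
  P3: blocked at fork node Vg ∈ conditioning set.
  P4: blocked at fork node Vg ∈ conditioning set.
  P5: blocked at fork node Vg ∈ conditioning set.
{Vg} contains no descendant of Nq and blocks every backdoor path.
No other singleton works — e.g. {Th} leaves P1 open — so {Vg} is the unique smallest valid adjustment set.

{Vg}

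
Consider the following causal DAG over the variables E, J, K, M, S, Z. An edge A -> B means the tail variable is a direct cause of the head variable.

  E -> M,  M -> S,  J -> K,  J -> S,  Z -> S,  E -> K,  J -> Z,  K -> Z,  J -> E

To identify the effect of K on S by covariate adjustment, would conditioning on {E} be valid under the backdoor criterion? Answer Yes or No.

No

Backdoor paths from K to S (paths whose first edge points into K):
  P1: K <- J -> E -> M -> S
  P2: K <- J -> Z -> S
  P3: K <- J -> S
  P4: K <- E <- J -> Z -> S
  P5: K <- E <- J -> S
  P6: K <- E -> M -> S
Condition 1 (no descendant of K in the set): holds — descendants of K are {S, Z}; none are in {E}.
Condition 2 (every backdoor path blocked by {E}):
  P1: blocked at chain node E ∈ conditioning set.
  P2: open — no interior node is in the conditioning set.
  P3: open — no interior node is in the conditioning set.
  P4: blocked at chain node E ∈ conditioning set.
  P5: blocked at chain node E ∈ conditioning set.
  P6: blocked at fork node E ∈ conditioning set.
{E} does not satisfy the backdoor criterion.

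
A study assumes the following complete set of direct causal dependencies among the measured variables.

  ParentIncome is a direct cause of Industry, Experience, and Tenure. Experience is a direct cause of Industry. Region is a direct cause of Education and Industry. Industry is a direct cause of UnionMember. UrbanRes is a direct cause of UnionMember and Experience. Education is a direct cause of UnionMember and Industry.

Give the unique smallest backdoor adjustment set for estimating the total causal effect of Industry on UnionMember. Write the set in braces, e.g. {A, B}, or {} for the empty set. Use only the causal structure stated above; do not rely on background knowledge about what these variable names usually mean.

Variables eligible for adjustment (non-descendants of Industry, excluding Industry and UnionMember): {Education, Experience, ParentIncome, Region, Tenure, UrbanRes}.
Backdoor paths from Industry to UnionMember:
  P1: Industry <- ParentIncome -> Experience <- UrbanRes -> UnionMember
  P2: Industry <- Region -> Education -> UnionMember
  P3: Industry <- Experience <- UrbanRes -> UnionMember
  P4: Industry <- Education -> UnionMember
The empty set is not sufficient: P2 (Industry <- Region -> Education -> UnionMember) has no collider blocking it and no conditioned non-collider, so it is open.
Try {Education, UrbanRes}:
  P1: blocked at collider Experience (neither it nor any descendant is in the conditioning set).
  P2: blocked at chain node Education ∈ conditioning set.
  P3: blocked at fork node UrbanRes ∈ conditioning set.
  P4: blocked at fork node Education ∈ conditioning set.
{Education, UrbanRes} contains no descendant of Industry and blocks every backdoor path.
Every element of {Education, UrbanRes} is needed (dropping Education leaves P2 open; dropping UrbanRes leaves P3 open), so no proper subset is valid.
Among all size-2 subsets of the eligible variables, only {Education, UrbanRes} blocks every backdoor path, so it is the unique smallest valid adjustment set.

{Education, UrbanRes}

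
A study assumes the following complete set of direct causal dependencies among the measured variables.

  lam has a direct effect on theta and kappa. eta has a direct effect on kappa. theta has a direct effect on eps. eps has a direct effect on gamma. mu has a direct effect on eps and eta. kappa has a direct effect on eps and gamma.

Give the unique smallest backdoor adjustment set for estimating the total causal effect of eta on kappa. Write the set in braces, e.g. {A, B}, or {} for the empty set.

{}

Variables eligible for adjustment (non-descendants of eta, excluding eta and kappa): {lam, mu, theta}.
Backdoor paths from eta to kappa:
  P1: eta <- mu -> eps <- theta <- lam -> kappa
  P2: eta <- mu -> eps <- kappa
  P3: eta <- mu -> eps -> gamma <- kappa
Each backdoor path contains an unconditioned collider, so every path is already blocked with the empty conditioning set:
  P1: blocked at collider eps (neither it nor any descendant is in the conditioning set).
  P2: blocked at collider eps (neither it nor any descendant is in the conditioning set).
  P3: blocked at collider gamma (neither it nor any descendant is in the conditioning set).
The empty set is therefore the unique smallest valid set.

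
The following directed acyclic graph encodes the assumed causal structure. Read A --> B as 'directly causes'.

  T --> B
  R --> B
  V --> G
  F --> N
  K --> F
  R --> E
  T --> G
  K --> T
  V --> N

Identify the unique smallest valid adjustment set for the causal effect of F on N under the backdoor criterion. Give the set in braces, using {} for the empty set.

{}

Variables eligible for adjustment (non-descendants of F, excluding F and N): {B, E, G, K, R, T, V}.
Backdoor paths from F to N:
  P1: F <- K -> T -> G <- V -> N
Each backdoor path contains an unconditioned collider, so every path is already blocked with the empty conditioning set:
  P1: blocked at collider G (neither it nor any descendant is in the conditioning set).
The empty set is therefore the unique smallest valid set.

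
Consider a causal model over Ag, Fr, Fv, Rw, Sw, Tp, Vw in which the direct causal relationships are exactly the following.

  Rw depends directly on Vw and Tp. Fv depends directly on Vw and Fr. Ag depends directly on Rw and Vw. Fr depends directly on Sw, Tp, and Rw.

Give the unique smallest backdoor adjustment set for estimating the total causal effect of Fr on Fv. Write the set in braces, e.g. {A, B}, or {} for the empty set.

{Vw}

Variables eligible for adjustment (non-descendants of Fr, excluding Fr and Fv): {Ag, Rw, Sw, Tp, Vw}.
Backdoor paths from Fr to Fv:
  P1: Fr <- Tp -> Rw <- Vw -> Fv
  P2: Fr <- Tp -> Rw -> Ag <- Vw -> Fv
  P3: Fr <- Rw <- Vw -> Fv
  P4: Fr <- Rw -> Ag <- Vw -> Fv
The empty set is not sufficient: P3 (Fr <- Rw <- Vw -> Fv) has no collider blocking it and no conditioned non-collider, so it is open.
Try {Vw}:
  P1: blocked at collider Rw (neither it nor any descendant is in the conditioning set).
  P2: blocked at collider Ag (neither it nor any descendant is in the conditioning set).
  P3: blocked at fork node Vw ∈ conditioning set.
  P4: blocked at collider Ag (neither it nor any descendant is in the conditioning set).
{Vw} contains no descendant of Fr and blocks every backdoor path.
No other singleton works — e.g. {Tp} leaves P3 open — so {Vw} is the unique smallest valid adjustment set.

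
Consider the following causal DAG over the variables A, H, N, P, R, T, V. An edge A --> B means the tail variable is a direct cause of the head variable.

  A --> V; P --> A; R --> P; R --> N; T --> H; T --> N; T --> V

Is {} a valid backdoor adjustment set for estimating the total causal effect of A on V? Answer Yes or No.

Backdoor paths from A to V (paths whose first edge points into A):
  P1: A <- P <- R -> N <- T -> V
Condition 1 (no descendant of A in the set): holds — descendants of A are {V}; none are in {}.
Condition 2 (every backdoor path blocked by {}):
  P1: blocked at collider N (neither it nor any descendant is in the conditioning set).
{} satisfies the backdoor criterion.

Yes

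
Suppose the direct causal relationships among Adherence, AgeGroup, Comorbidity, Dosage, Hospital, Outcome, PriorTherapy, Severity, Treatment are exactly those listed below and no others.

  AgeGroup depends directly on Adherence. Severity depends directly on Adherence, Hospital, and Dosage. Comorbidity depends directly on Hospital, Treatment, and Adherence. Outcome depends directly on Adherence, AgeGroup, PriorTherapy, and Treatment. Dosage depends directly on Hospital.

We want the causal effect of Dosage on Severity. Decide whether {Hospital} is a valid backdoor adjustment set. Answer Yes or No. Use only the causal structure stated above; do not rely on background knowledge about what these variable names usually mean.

Backdoor paths from Dosage to Severity (paths whose first edge points into Dosage):
  P1: Dosage <- Hospital -> Severity
  P2: Dosage <- Hospital -> Comorbidity <- Adherence -> Severity
  P3: Dosage <- Hospital -> Comorbidity <- Treatment -> Outcome <- Adherence -> Severity
  P4: Dosage <- Hospital -> Comorbidity <- Treatment -> Outcome <- AgeGroup <- Adherence -> Severity
Condition 1 (no descendant of Dosage in the set): holds — descendants of Dosage are {Severity}; none are in {Hospital}.
Condition 2 (every backdoor path blocked by {Hospital}):
  P1: blocked at fork node Hospital ∈ conditioning set.
  P2: blocked at fork node Hospital ∈ conditioning set.
  P3: blocked at fork node Hospital ∈ conditioning set.
  P4: blocked at fork node Hospital ∈ conditioning set.
{Hospital} satisfies the backdoor criterion.

Yes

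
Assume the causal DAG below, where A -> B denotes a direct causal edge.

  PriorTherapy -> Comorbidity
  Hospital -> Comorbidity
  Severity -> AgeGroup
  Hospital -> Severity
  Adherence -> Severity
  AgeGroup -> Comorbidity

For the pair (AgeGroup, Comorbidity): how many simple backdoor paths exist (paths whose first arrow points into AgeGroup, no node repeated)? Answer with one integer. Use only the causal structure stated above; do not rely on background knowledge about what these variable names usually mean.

A backdoor path from AgeGroup to Comorbidity is any simple undirected path whose first edge points into AgeGroup (i.e. leaves AgeGroup via a parent).
Parents of AgeGroup: {Severity}.
Enumerating:
  P1: AgeGroup <- Severity <- Hospital -> Comorbidity
That exhausts the simple backdoor paths. Count: 1.

1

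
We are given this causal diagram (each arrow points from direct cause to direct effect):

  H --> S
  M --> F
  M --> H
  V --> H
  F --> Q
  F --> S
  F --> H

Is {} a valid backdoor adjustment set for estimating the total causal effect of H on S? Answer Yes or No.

No

Backdoor paths from H to S (paths whose first edge points into H):
  P1: H <- M -> F -> S
  P2: H <- F -> S
Condition 1 (no descendant of H in the set): holds — descendants of H are {S}; none are in {}.
Condition 2 (every backdoor path blocked by {}):
  P1: open — no interior node is in the conditioning set.
  P2: open — no interior node is in the conditioning set.
{} does not satisfy the backdoor criterion.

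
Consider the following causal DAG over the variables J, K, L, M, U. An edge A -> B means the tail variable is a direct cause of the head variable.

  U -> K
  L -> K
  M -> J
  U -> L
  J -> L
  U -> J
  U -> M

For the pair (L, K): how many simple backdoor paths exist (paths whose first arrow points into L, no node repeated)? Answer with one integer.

3

A backdoor path from L to K is any simple undirected path whose first edge points into L (i.e. leaves L via a parent).
Parents of L: {J, U}.
Enumerating:
  P1: L <- U -> K
  P2: L <- J <- U -> K
  P3: L <- J <- M <- U -> K
That exhausts the simple backdoor paths. Count: 3.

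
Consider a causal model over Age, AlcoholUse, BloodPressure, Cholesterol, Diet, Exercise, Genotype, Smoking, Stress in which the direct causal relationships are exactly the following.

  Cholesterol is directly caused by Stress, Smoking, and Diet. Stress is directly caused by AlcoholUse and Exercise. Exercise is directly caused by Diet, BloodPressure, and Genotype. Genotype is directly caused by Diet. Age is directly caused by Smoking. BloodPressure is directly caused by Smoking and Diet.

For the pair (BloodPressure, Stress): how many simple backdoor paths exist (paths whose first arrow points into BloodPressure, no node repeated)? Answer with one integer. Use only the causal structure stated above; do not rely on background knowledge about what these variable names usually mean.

6

A backdoor path from BloodPressure to Stress is any simple undirected path whose first edge points into BloodPressure (i.e. leaves BloodPressure via a parent).
Parents of BloodPressure: {Diet, Smoking}.
Enumerating:
  P1: BloodPressure <- Diet -> Genotype -> Exercise -> Stress
  P2: BloodPressure <- Diet -> Exercise -> Stress
  P3: BloodPressure <- Diet -> Cholesterol <- Stress
  P4: BloodPressure <- Smoking -> Cholesterol <- Diet -> Genotype -> Exercise -> Stress
  P5: BloodPressure <- Smoking -> Cholesterol <- Diet -> Exercise -> Stress
  P6: BloodPressure <- Smoking -> Cholesterol <- Stress
That exhausts the simple backdoor paths. Count: 6.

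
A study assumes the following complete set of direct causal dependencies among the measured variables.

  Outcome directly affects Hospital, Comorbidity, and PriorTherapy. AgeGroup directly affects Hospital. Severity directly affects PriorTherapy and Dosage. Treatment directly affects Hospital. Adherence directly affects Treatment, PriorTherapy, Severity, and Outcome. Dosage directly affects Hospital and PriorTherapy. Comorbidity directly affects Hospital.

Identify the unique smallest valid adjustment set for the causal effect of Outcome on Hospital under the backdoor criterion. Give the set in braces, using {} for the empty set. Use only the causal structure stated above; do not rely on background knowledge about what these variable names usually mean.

Variables eligible for adjustment (non-descendants of Outcome, excluding Outcome and Hospital): {Adherence, AgeGroup, Dosage, Severity, Treatment}.
Backdoor paths from Outcome to Hospital:
  P1: Outcome <- Adherence -> Severity -> Dosage -> Hospital
  P2: Outcome <- Adherence -> Severity -> PriorTherapy <- Dosage -> Hospital
  P3: Outcome <- Adherence -> Treatment -> Hospital
  P4: Outcome <- Adherence -> PriorTherapy <- Severity -> Dosage -> Hospital
  P5: Outcome <- Adherence -> PriorTherapy <- Dosage -> Hospital
The empty set is not sufficient: P1 (Outcome <- Adherence -> Severity -> Dosage -> Hospital) has no collider blocking it and no conditioned non-collider, so it is open.
Try {Adherence}:
  P1: blocked at fork node Adherence ∈ conditioning set.
  P2: blocked at fork node Adherence ∈ conditioning set.
  P3: blocked at fork node Adherence ∈ conditioning set.
  P4: blocked at fork node Adherence ∈ conditioning set.
  P5: blocked at fork node Adherence ∈ conditioning set.
{Adherence} contains no descendant of Outcome and blocks every backdoor path.
No other singleton works — e.g. {Severity} leaves P3 open — so {Adherence} is the unique smallest valid adjustment set.

{Adherence}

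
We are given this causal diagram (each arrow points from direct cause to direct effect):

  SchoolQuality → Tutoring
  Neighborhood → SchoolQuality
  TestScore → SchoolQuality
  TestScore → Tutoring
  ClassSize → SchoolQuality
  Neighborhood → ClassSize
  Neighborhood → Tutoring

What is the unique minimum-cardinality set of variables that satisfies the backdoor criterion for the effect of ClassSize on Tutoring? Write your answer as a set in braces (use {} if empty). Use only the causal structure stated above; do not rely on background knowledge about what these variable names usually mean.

{Neighborhood}

Variables eligible for adjustment (non-descendants of ClassSize, excluding ClassSize and Tutoring): {Neighborhood, TestScore}.
Backdoor paths from ClassSize to Tutoring:
  P1: ClassSize <- Neighborhood -> SchoolQuality <- TestScore -> Tutoring
  P2: ClassSize <- Neighborhood -> SchoolQuality -> Tutoring
  P3: ClassSize <- Neighborhood -> Tutoring
The empty set is not sufficient: P2 (ClassSize <- Neighborhood -> SchoolQuality -> Tutoring) has no collider blocking it and no conditioned non-collider, so it is open.
Try {Neighborhood}:
  P1: blocked at fork node Neighborhood ∈ conditioning set.
  P2: blocked at fork node Neighborhood ∈ conditioning set.
  P3: blocked at fork node Neighborhood ∈ conditioning set.
{Neighborhood} contains no descendant of ClassSize and blocks every backdoor path.
No other singleton works — e.g. {TestScore} leaves P2 open — so {Neighborhood} is the unique smallest valid adjustment set.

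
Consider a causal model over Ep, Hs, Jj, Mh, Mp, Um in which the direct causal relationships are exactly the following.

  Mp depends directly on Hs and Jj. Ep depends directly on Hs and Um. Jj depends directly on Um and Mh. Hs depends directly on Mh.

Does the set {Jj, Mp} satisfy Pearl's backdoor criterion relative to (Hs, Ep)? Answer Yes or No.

No

Backdoor paths from Hs to Ep (paths whose first edge points into Hs):
  P1: Hs <- Mh -> Jj <- Um -> Ep
Condition 1 (no descendant of Hs in the set): FAILS — Mp is a descendant of Hs.
Condition 2 (every backdoor path blocked by {Jj, Mp}):
  P1: open — collider(s) Jj are conditioned on (or have a conditioned descendant) and no non-collider on the path is in the set.
{Jj, Mp} does not satisfy the backdoor criterion.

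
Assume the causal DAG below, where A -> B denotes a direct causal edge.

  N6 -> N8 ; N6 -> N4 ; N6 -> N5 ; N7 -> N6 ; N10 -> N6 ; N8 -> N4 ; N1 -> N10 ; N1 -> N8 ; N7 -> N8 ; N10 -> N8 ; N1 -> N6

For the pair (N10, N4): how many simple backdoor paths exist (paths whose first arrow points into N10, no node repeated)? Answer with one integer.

6

A backdoor path from N10 to N4 is any simple undirected path whose first edge points into N10 (i.e. leaves N10 via a parent).
Parents of N10: {N1}.
Enumerating:
  P1: N10 <- N1 -> N6 <- N7 -> N8 -> N4
  P2: N10 <- N1 -> N6 -> N8 -> N4
  P3: N10 <- N1 -> N6 -> N4
  P4: N10 <- N1 -> N8 <- N7 -> N6 -> N4
  P5: N10 <- N1 -> N8 <- N6 -> N4
  P6: N10 <- N1 -> N8 -> N4
That exhausts the simple backdoor paths. Count: 6.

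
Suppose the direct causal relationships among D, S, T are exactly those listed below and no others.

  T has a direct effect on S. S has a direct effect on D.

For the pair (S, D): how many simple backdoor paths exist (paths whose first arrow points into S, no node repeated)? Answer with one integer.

0

A backdoor path from S to D is any simple undirected path whose first edge points into S (i.e. leaves S via a parent).
Parents of S: {T}.
No simple path from any parent of S reaches D without revisiting S, so there are no backdoor paths.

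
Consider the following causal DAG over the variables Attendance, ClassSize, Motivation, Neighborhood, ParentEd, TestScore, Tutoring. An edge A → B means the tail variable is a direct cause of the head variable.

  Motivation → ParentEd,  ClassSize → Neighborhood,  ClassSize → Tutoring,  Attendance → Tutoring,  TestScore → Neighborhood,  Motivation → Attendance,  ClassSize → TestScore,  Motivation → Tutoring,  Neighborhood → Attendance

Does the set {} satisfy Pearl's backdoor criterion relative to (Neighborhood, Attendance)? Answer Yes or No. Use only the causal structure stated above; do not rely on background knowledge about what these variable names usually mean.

Backdoor paths from Neighborhood to Attendance (paths whose first edge points into Neighborhood):
  P1: Neighborhood <- ClassSize -> Tutoring <- Motivation -> Attendance
  P2: Neighborhood <- ClassSize -> Tutoring <- Attendance
  P3: Neighborhood <- TestScore <- ClassSize -> Tutoring <- Motivation -> Attendance
  P4: Neighborhood <- TestScore <- ClassSize -> Tutoring <- Attendance
Condition 1 (no descendant of Neighborhood in the set): holds — descendants of Neighborhood are {Attendance, Tutoring}; none are in {}.
Condition 2 (every backdoor path blocked by {}):
  P1: blocked at collider Tutoring (neither it nor any descendant is in the conditioning set).
  P2: blocked at collider Tutoring (neither it nor any descendant is in the conditioning set).
  P3: blocked at collider Tutoring (neither it nor any descendant is in the conditioning set).
  P4: blocked at collider Tutoring (neither it nor any descendant is in the conditioning set).
{} satisfies the backdoor criterion.

Yes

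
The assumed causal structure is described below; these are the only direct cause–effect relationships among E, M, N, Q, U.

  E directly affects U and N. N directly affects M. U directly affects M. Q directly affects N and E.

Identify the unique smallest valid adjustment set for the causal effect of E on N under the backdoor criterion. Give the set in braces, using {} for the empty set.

{Q}

Variables eligible for adjustment (non-descendants of E, excluding E and N): {Q}.
Backdoor paths from E to N:
  P1: E <- Q -> N
The empty set is not sufficient: P1 (E <- Q -> N) has no collider blocking it and no conditioned non-collider, so it is open.
Try {Q}:
  P1: blocked at fork node Q ∈ conditioning set.
{Q} contains no descendant of E and blocks every backdoor path.
{Q} is the unique smallest valid adjustment set.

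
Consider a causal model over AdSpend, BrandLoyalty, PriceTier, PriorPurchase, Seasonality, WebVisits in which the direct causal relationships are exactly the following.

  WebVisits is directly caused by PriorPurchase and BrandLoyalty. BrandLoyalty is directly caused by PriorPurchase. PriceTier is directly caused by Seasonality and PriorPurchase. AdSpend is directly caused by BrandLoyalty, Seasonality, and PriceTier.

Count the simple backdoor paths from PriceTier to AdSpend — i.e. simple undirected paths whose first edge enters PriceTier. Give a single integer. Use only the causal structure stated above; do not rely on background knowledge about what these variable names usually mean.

3

A backdoor path from PriceTier to AdSpend is any simple undirected path whose first edge points into PriceTier (i.e. leaves PriceTier via a parent).
Parents of PriceTier: {PriorPurchase, Seasonality}.
Enumerating:
  P1: PriceTier <- Seasonality -> AdSpend
  P2: PriceTier <- PriorPurchase -> BrandLoyalty -> AdSpend
  P3: PriceTier <- PriorPurchase -> WebVisits <- BrandLoyalty -> AdSpend
That exhausts the simple backdoor paths. Count: 3.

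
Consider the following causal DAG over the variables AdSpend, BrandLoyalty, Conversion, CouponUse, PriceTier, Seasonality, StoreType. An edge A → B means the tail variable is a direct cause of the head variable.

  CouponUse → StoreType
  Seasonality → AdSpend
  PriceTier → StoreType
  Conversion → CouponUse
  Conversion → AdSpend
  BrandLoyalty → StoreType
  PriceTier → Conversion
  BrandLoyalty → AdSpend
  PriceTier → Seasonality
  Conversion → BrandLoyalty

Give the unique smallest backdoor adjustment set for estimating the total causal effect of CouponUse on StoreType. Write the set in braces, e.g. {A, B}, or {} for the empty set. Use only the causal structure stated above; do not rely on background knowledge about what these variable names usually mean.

{Conversion}

Variables eligible for adjustment (non-descendants of CouponUse, excluding CouponUse and StoreType): {AdSpend, BrandLoyalty, Conversion, PriceTier, Seasonality}.
Backdoor paths from CouponUse to StoreType:
  P1: CouponUse <- Conversion <- PriceTier -> Seasonality -> AdSpend <- BrandLoyalty -> StoreType
  P2: CouponUse <- Conversion <- PriceTier -> StoreType
  P3: CouponUse <- Conversion -> BrandLoyalty -> AdSpend <- Seasonality <- PriceTier -> StoreType
  P4: CouponUse <- Conversion -> BrandLoyalty -> StoreType
  P5: CouponUse <- Conversion -> AdSpend <- Seasonality <- PriceTier -> StoreType
  P6: CouponUse <- Conversion -> AdSpend <- BrandLoyalty -> StoreType
The empty set is not sufficient: P2 (CouponUse <- Conversion <- PriceTier -> StoreType) has no collider blocking it and no conditioned non-collider, so it is open.
Try {Conversion}:
  P1: blocked at chain node Conversion ∈ conditioning set.
  P2: blocked at chain node Conversion ∈ conditioning set.
  P3: blocked at fork node Conversion ∈ conditioning set.
  P4: blocked at fork node Conversion ∈ conditioning set.
  P5: blocked at fork node Conversion ∈ conditioning set.
  P6: blocked at fork node Conversion ∈ conditioning set.
{Conversion} contains no descendant of CouponUse and blocks every backdoor path.
No other singleton works — e.g. {PriceTier} leaves P4 open — so {Conversion} is the unique smallest valid adjustment set.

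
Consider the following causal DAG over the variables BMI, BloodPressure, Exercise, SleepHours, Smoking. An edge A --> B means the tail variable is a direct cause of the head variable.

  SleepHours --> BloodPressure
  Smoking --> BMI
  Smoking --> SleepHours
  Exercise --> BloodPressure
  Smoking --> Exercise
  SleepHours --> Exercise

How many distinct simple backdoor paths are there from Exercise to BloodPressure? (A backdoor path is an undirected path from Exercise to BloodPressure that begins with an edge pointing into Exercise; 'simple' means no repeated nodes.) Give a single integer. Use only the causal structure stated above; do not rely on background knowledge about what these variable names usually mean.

2

A backdoor path from Exercise to BloodPressure is any simple undirected path whose first edge points into Exercise (i.e. leaves Exercise via a parent).
Parents of Exercise: {SleepHours, Smoking}.
Enumerating:
  P1: Exercise <- Smoking -> SleepHours -> BloodPressure
  P2: Exercise <- SleepHours -> BloodPressure
That exhausts the simple backdoor paths. Count: 2.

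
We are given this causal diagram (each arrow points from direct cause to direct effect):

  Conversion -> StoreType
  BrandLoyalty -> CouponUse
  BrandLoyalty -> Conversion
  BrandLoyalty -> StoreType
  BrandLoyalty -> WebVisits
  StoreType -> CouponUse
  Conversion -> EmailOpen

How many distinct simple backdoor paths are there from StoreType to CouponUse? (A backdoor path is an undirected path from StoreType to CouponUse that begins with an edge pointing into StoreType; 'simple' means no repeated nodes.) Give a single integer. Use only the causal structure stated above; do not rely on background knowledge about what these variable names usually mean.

A backdoor path from StoreType to CouponUse is any simple undirected path whose first edge points into StoreType (i.e. leaves StoreType via a parent).
Parents of StoreType: {BrandLoyalty, Conversion}.
Enumerating:
  P1: StoreType <- BrandLoyalty -> CouponUse
  P2: StoreType <- Conversion <- BrandLoyalty -> CouponUse
That exhausts the simple backdoor paths. Count: 2.

2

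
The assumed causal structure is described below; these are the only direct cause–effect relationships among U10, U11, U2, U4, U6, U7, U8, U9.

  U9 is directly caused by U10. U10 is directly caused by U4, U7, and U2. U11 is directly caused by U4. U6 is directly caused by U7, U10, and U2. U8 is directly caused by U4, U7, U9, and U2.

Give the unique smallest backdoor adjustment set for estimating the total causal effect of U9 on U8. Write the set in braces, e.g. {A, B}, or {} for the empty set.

{U10}

Variables eligible for adjustment (non-descendants of U9, excluding U9 and U8): {U10, U11, U2, U4, U6, U7}.
Backdoor paths from U9 to U8:
  P1: U9 <- U10 <- U4 -> U8
  P2: U9 <- U10 <- U7 -> U8
  P3: U9 <- U10 <- U7 -> U6 <- U2 -> U8
  P4: U9 <- U10 <- U2 -> U8
  P5: U9 <- U10 <- U2 -> U6 <- U7 -> U8
  P6: U9 <- U10 -> U6 <- U7 -> U8
  P7: U9 <- U10 -> U6 <- U2 -> U8
The empty set is not sufficient: P1 (U9 <- U10 <- U4 -> U8) has no collider blocking it and no conditioned non-collider, so it is open.
Try {U10}:
  P1: blocked at chain node U10 ∈ conditioning set.
  P2: blocked at chain node U10 ∈ conditioning set.
  P3: blocked at chain node U10 ∈ conditioning set.
  P4: blocked at chain node U10 ∈ conditioning set.
  P5: blocked at chain node U10 ∈ conditioning set.
  P6: blocked at fork node U10 ∈ conditioning set.
  P7: blocked at fork node U10 ∈ conditioning set.
{U10} contains no descendant of U9 and blocks every backdoor path.
No other singleton works — e.g. {U4} leaves P2 open — so {U10} is the unique smallest valid adjustment set.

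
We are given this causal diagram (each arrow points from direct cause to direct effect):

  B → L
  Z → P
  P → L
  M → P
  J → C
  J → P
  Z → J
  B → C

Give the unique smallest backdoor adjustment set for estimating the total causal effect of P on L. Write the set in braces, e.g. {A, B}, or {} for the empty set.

{}

Variables eligible for adjustment (non-descendants of P, excluding P and L): {B, C, J, M, Z}.
Backdoor paths from P to L:
  P1: P <- Z -> J -> C <- B -> L
  P2: P <- J -> C <- B -> L
Each backdoor path contains an unconditioned collider, so every path is already blocked with the empty conditioning set:
  P1: blocked at collider C (neither it nor any descendant is in the conditioning set).
  P2: blocked at collider C (neither it nor any descendant is in the conditioning set).
The empty set is therefore the unique smallest valid set.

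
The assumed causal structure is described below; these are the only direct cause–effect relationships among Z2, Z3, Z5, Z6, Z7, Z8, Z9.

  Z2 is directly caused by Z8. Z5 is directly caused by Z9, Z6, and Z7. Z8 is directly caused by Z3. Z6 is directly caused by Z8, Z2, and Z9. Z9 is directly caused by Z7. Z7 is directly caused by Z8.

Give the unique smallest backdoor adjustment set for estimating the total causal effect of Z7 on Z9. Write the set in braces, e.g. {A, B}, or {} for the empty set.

Variables eligible for adjustment (non-descendants of Z7, excluding Z7 and Z9): {Z2, Z3, Z8}.
Backdoor paths from Z7 to Z9:
  P1: Z7 <- Z8 -> Z2 -> Z6 <- Z9
  P2: Z7 <- Z8 -> Z2 -> Z6 -> Z5 <- Z9
  P3: Z7 <- Z8 -> Z6 <- Z9
  P4: Z7 <- Z8 -> Z6 -> Z5 <- Z9
Each backdoor path contains an unconditioned collider, so every path is already blocked with the empty conditioning set:
  P1: blocked at collider Z6 (neither it nor any descendant is in the conditioning set).
  P2: blocked at collider Z5 (neither it nor any descendant is in the conditioning set).
  P3: blocked at collider Z6 (neither it nor any descendant is in the conditioning set).
  P4: blocked at collider Z5 (neither it nor any descendant is in the conditioning set).
The empty set is therefore the unique smallest valid set.

{}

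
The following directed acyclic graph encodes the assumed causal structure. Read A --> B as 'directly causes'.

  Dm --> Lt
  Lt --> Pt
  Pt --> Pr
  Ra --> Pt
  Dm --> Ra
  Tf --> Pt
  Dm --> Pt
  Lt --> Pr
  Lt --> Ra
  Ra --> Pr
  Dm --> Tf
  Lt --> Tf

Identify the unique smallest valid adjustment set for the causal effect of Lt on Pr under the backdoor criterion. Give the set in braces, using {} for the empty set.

{Dm}

Variables eligible for adjustment (non-descendants of Lt, excluding Lt and Pr): {Dm}.
Backdoor paths from Lt to Pr:
  P1: Lt <- Dm -> Ra -> Pt -> Pr
  P2: Lt <- Dm -> Ra -> Pr
  P3: Lt <- Dm -> Tf -> Pt <- Ra -> Pr
  P4: Lt <- Dm -> Tf -> Pt -> Pr
  P5: Lt <- Dm -> Pt <- Ra -> Pr
  P6: Lt <- Dm -> Pt -> Pr
The empty set is not sufficient: P1 (Lt <- Dm -> Ra -> Pt -> Pr) has no collider blocking it and no conditioned non-collider, so it is open.
Try {Dm}:
  P1: blocked at fork node Dm ∈ conditioning set.
  P2: blocked at fork node Dm ∈ conditioning set.
  P3: blocked at fork node Dm ∈ conditioning set.
  P4: blocked at fork node Dm ∈ conditioning set.
  P5: blocked at fork node Dm ∈ conditioning set.
  P6: blocked at fork node Dm ∈ conditioning set.
{Dm} contains no descendant of Lt and blocks every backdoor path.
{Dm} is the unique smallest valid adjustment set.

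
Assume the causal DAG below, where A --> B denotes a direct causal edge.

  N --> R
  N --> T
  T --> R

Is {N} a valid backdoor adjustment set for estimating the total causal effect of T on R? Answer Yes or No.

Yes

Backdoor paths from T to R (paths whose first edge points into T):
  P1: T <- N -> R
Condition 1 (no descendant of T in the set): holds — descendants of T are {R}; none are in {N}.
Condition 2 (every backdoor path blocked by {N}):
  P1: blocked at fork node N ∈ conditioning set.
{N} satisfies the backdoor criterion.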